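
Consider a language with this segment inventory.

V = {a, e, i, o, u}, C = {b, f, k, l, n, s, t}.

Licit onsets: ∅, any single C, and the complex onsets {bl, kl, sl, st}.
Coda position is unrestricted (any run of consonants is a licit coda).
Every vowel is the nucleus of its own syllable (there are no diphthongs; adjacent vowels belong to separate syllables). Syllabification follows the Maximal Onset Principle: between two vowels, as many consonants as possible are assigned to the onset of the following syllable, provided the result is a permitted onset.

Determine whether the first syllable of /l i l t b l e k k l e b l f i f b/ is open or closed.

The vowels are i, e, e, i — 4 nuclei, so 4 syllables.
σ1/σ2 boundary: /ltbl/ splits as /lt/ + /bl/ (/bl/ is the longest suffix that is a licit onset).
σ2/σ3 boundary: /kkl/; trying suffixes from longest down, /kl/ is the first permitted one, so coda /k/ | onset /kl/.
σ3/σ4 boundary: /blf/ — longest licit onset from the right is /f/, leaving /bl/ as coda.
Result: lilt.blek.klebl.fifb.
Syllable 1 is /lilt/ with coda /lt/, so it is closed.

closed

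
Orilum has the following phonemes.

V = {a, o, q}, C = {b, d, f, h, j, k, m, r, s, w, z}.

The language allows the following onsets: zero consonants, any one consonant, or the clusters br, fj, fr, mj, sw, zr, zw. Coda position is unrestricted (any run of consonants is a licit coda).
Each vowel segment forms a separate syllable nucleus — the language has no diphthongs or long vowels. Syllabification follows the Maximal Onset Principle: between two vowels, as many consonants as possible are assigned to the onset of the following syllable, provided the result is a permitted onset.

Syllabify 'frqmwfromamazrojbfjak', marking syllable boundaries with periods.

frqmw.fro.ma.ma.zrojb.fjak

Vowels present: q, o, a, a, o, a; each is a nucleus, giving 6 syllables.
/q…o/ gap (V1→V2): cluster /mwfr/ — the longest permitted-onset suffix is /fr/; onset = /fr/, preceding coda = /mw/.
/o…a/ gap (V2→V3): /m/ is a single consonant, so it becomes the next onset.
/a…a/ gap (V3→V4): /m/ is a single consonant, so it becomes the next onset.
/a…o/ gap (V4→V5): cluster /zr/ — /zr/ is itself a permitted onset, so the whole cluster goes right; preceding coda = ∅.
/o…a/ gap (V5→V6): /jbfj/; trying suffixes from longest down, /fj/ is the first permitted one, so coda /jb/ | onset /fj/.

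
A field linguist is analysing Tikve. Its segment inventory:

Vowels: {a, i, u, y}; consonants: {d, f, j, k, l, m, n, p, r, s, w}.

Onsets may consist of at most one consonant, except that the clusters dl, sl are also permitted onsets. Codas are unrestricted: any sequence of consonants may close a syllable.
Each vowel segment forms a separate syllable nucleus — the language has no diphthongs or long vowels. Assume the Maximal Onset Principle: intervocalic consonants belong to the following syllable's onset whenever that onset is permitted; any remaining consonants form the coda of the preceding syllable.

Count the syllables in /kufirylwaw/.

4

Vowels present: u, i, y, a; each is a nucleus, giving 4 syllables.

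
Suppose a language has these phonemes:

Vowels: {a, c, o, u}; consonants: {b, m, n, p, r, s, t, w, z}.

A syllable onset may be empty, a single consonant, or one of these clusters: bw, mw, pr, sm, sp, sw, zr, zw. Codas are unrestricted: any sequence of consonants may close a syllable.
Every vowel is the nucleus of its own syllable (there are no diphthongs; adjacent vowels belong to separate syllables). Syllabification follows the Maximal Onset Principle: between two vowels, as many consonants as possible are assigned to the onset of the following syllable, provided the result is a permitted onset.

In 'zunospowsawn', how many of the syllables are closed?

Nuclei (vowels): u, o, o, a → 4 syllables.
σ1/σ2 boundary: just /n/ — single C goes to the following onset.
σ2/σ3 boundary: /sp/ is a licit onset in full, so it all attaches to the next syllable.
σ3/σ4 boundary: /ws/ — longest licit onset from the right is /s/, leaving /w/ as coda.
Syllabification: zu.no.spow.sawn.
Classifying each syllable: /zu/ (open), /no/ (open), /spow/ (closed), /sawn/ (closed).
Closed syllables: 2.

2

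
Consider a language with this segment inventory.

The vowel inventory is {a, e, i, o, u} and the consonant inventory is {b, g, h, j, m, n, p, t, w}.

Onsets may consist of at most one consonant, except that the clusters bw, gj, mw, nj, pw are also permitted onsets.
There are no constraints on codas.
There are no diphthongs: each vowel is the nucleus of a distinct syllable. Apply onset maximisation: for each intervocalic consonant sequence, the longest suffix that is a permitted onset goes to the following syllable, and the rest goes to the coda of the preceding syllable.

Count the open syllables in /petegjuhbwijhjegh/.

2

Vowels present: e, e, u, i, e; each is a nucleus, giving 5 syllables.
V1 /e/ – V2 /e/: /t/ is a single consonant, so it becomes the next onset.
V2 /e/ – V3 /u/: /gj/ — entire cluster is a permitted onset → onset /gj/, coda ∅.
V3 /u/ – V4 /i/: /hbw/ — longest licit onset from the right is /bw/, leaving /h/ as coda.
V4 /i/ – V5 /e/: /jhj/ splits as /jh/ + /j/ (/j/ is the longest suffix that is a licit onset).
Putting it together: pe.te.gjuh.bwijh.jegh.
Classifying each syllable: /pe/ (open), /te/ (open), /gjuh/ (closed), /bwijh/ (closed), /jegh/ (closed).
Open syllables: 2.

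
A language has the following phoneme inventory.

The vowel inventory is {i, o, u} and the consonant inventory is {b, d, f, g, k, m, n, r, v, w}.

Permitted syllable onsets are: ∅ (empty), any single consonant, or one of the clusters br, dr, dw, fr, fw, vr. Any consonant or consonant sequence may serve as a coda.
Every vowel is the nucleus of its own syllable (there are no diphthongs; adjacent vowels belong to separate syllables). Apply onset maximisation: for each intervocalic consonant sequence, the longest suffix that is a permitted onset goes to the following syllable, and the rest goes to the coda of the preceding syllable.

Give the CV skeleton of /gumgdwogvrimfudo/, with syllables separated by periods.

CVCC.CCVC.CCVC.CV.CV

Nuclei (vowels): u, o, i, u, o → 5 syllables.
σ1/σ2 boundary: /mgdw/ splits as /mg/ + /dw/ (/dw/ is the longest suffix that is a licit onset).
σ2/σ3 boundary: /gvr/ splits as /g/ + /vr/ (/vr/ is the longest suffix that is a licit onset).
σ3/σ4 boundary: cluster /mf/ — the longest permitted-onset suffix is /f/; onset = /f/, preceding coda = /m/.
σ4/σ5 boundary: /d/ is a single consonant, so it becomes the next onset.
Result: gumg.dwog.vrim.fu.do.
Mapping each syllable to C/V: /gumg/ → CVCC, /dwog/ → CCVC, /vrim/ → CCVC, /fu/ → CV, /do/ → CV.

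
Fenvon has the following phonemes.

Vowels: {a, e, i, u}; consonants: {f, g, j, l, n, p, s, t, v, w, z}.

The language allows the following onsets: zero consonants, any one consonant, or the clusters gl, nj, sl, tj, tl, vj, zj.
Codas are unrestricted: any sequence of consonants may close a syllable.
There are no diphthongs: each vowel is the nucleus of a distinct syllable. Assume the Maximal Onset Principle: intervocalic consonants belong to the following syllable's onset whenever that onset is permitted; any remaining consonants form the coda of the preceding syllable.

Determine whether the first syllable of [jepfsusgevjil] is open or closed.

The vowels are e, u, e, i — 4 nuclei, so 4 syllables.
Between /e/ (V1) and /u/ (V2): cluster /pfs/ — the longest permitted-onset suffix is /s/; onset = /s/, preceding coda = /pf/.
Between /u/ (V2) and /e/ (V3): /sg/ splits as /s/ + /g/ (/g/ is the longest suffix that is a licit onset).
Between /e/ (V3) and /i/ (V4): cluster /vj/ — /vj/ is itself a permitted onset, so the whole cluster goes right; preceding coda = ∅.
Result: jepf.sus.ge.vjil.
Syllable 1 is /jepf/ with coda /pf/, so it is closed.

closed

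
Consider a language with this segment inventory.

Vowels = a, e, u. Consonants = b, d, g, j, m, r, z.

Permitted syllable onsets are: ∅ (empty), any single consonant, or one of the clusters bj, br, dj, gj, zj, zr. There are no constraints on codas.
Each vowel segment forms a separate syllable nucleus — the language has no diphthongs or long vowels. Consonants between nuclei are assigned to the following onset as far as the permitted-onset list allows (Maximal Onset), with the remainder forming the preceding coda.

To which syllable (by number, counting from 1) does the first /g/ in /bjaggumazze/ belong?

1

The vowels are a, u, a, e — 4 nuclei, so 4 syllables.
/a…u/ gap (V1→V2): /gg/ — longest licit onset from the right is /g/, leaving /g/ as coda.
/u…a/ gap (V2→V3): /m/ is a single consonant, so it becomes the next onset.
/a…e/ gap (V3→V4): /zz/; trying suffixes from longest down, /z/ is the first permitted one, so coda /z/ | onset /z/.
So the parse is bjag.gu.maz.ze.
The first /g/ is in the coda of syllable 1 (/bjag/).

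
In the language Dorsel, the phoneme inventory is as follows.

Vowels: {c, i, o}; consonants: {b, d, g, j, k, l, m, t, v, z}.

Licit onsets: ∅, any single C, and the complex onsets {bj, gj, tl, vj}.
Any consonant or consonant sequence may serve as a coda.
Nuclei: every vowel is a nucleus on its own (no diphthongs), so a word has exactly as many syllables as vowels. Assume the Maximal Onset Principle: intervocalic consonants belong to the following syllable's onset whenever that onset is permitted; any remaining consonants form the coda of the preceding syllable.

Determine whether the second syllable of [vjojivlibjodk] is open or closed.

closed

The vowels are o, i, i, o — 4 nuclei, so 4 syllables.
σ1/σ2 boundary: just /j/ — single C goes to the following onset.
σ2/σ3 boundary: /vl/; trying suffixes from longest down, /l/ is the first permitted one, so coda /v/ | onset /l/.
σ3/σ4 boundary: /bj/ is a licit onset in full, so it all attaches to the next syllable.
So the parse is vjo.jiv.li.bjodk.
Syllable 2 is /jiv/ with coda /v/, so it is closed.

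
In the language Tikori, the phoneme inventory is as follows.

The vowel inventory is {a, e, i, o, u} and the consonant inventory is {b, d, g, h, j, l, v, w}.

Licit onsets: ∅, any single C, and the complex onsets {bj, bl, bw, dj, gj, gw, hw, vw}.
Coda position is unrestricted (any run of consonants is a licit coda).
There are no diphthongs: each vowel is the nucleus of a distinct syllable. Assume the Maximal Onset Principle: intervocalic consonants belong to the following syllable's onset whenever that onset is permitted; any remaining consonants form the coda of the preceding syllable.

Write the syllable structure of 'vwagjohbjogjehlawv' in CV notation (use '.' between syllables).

CCV.CCVC.CCV.CCVC.CVCC

Nuclei (vowels): a, o, o, e, a → 5 syllables.
V1 /a/ – V2 /o/: /gj/ is a licit onset in full, so it all attaches to the next syllable.
V2 /o/ – V3 /o/: cluster /hbj/ — the longest permitted-onset suffix is /bj/; onset = /bj/, preceding coda = /h/.
V3 /o/ – V4 /e/: /gj/ — entire cluster is a permitted onset → onset /gj/, coda ∅.
V4 /e/ – V5 /a/: cluster /hl/ — the longest permitted-onset suffix is /l/; onset = /l/, preceding coda = /h/.
Putting it together: vwa.gjoh.bjo.gjeh.lawv.
Mapping each syllable to C/V: /vwa/ → CCV, /gjoh/ → CCVC, /bjo/ → CCV, /gjeh/ → CCVC, /lawv/ → CVCC.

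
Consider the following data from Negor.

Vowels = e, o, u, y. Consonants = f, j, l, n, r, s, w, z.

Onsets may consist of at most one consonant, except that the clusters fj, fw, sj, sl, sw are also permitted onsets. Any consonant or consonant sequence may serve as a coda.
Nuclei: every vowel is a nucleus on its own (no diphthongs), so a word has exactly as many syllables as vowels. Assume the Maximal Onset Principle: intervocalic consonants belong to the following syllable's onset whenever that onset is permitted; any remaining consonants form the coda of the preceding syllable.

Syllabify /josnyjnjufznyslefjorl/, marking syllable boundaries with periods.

jos.nyjn.jufz.ny.sle.fjorl

Nuclei (vowels): o, y, u, y, e, o → 6 syllables.
Between /o/ (V1) and /y/ (V2): cluster /sn/ — the longest permitted-onset suffix is /n/; onset = /n/, preceding coda = /s/.
Between /y/ (V2) and /u/ (V3): cluster /jnj/ — the longest permitted-onset suffix is /j/; onset = /j/, preceding coda = /jn/.
Between /u/ (V3) and /y/ (V4): /fzn/; trying suffixes from longest down, /n/ is the first permitted one, so coda /fz/ | onset /n/.
Between /y/ (V4) and /e/ (V5): /sl/ — entire cluster is a permitted onset → onset /sl/, coda ∅.
Between /e/ (V5) and /o/ (V6): /fj/ is a licit onset in full, so it all attaches to the next syllable.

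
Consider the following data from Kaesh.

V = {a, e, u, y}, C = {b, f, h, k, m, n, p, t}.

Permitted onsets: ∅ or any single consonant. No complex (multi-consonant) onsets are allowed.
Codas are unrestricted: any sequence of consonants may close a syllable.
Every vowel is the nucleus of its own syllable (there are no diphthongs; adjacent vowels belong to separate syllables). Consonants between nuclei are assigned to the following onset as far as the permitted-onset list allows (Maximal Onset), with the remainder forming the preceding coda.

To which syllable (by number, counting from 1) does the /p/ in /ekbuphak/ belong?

2

Nuclei (vowels): e, u, a → 3 syllables.
σ1/σ2 boundary: /kb/; trying suffixes from longest down, /b/ is the first permitted one, so coda /k/ | onset /b/.
σ2/σ3 boundary: /ph/; trying suffixes from longest down, /h/ is the first permitted one, so coda /p/ | onset /h/.
Putting it together: ek.bup.hak.
The /p/ is in the coda of syllable 2 (/bup/).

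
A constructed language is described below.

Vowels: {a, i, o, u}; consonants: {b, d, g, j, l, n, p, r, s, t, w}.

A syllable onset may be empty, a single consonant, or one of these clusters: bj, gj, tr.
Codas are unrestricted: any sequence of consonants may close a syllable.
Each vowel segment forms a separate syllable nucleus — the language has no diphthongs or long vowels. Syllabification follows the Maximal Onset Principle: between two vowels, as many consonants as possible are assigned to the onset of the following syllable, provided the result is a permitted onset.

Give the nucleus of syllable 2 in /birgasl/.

Nuclei (vowels): i, a → 2 syllables.
The second nucleus (vowel 2 from the left) is /a/.

a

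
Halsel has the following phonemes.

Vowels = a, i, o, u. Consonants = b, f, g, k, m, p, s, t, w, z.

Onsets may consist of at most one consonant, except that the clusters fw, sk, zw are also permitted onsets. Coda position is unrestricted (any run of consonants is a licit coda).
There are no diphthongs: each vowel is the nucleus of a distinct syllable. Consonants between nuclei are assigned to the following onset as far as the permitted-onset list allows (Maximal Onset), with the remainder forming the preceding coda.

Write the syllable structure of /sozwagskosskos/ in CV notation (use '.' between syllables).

Nuclei (vowels): o, a, o, o → 4 syllables.
σ1/σ2 boundary: cluster /zw/ — /zw/ is itself a permitted onset, so the whole cluster goes right; preceding coda = ∅.
σ2/σ3 boundary: /gsk/ splits as /g/ + /sk/ (/sk/ is the longest suffix that is a licit onset).
σ3/σ4 boundary: cluster /ssk/ — the longest permitted-onset suffix is /sk/; onset = /sk/, preceding coda = /s/.
Putting it together: so.zwag.skos.skos.
Mapping each syllable to C/V: /so/ → CV, /zwag/ → CCVC, /skos/ → CCVC, /skos/ → CCVC.

CV.CCVC.CCVC.CCVC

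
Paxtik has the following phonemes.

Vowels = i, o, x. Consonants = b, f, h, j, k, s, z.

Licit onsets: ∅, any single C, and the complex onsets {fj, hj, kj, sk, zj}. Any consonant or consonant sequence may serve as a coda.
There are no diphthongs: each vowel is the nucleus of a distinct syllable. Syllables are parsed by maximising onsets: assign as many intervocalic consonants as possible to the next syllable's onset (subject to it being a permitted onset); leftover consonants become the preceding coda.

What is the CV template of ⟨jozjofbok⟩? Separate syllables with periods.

Nuclei (vowels): o, o, o → 3 syllables.
Between /o/ (V1) and /o/ (V2): /zj/ — entire cluster is a permitted onset → onset /zj/, coda ∅.
Between /o/ (V2) and /o/ (V3): /fb/ splits as /f/ + /b/ (/b/ is the longest suffix that is a licit onset).
So the parse is jo.zjof.bok.
Mapping each syllable to C/V: /jo/ → CV, /zjof/ → CCVC, /bok/ → CVC.

CV.CCVC.CVC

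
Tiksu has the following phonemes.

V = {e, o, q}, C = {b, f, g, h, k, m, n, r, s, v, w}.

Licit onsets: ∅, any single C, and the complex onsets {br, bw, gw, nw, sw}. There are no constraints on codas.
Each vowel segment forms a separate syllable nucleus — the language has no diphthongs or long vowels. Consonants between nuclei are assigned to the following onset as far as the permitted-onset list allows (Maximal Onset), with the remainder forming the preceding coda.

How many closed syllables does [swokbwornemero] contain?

Vowels present: o, o, e, e, o; each is a nucleus, giving 5 syllables.
V1 /o/ – V2 /o/: /kbw/ splits as /k/ + /bw/ (/bw/ is the longest suffix that is a licit onset).
V2 /o/ – V3 /e/: /rn/; trying suffixes from longest down, /n/ is the first permitted one, so coda /r/ | onset /n/.
V3 /e/ – V4 /e/: /m/ is a single consonant, so it becomes the next onset.
V4 /e/ – V5 /o/: just /r/ — single C goes to the following onset.
Syllabification: swok.bwor.ne.me.ro.
Classifying each syllable: /swok/ (closed), /bwor/ (closed), /ne/ (open), /me/ (open), /ro/ (open).
Closed syllables: 2.

2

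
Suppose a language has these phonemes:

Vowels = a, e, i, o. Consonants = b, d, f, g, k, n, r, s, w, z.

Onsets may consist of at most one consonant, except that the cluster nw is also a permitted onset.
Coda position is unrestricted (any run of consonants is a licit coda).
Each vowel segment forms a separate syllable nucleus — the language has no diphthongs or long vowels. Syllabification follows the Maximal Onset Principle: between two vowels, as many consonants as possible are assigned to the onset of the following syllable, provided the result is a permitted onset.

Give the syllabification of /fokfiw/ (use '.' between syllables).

fok.fiw

Nuclei (vowels): o, i → 2 syllables.
/o…i/ gap (V1→V2): /kf/; trying suffixes from longest down, /f/ is the first permitted one, so coda /k/ | onset /f/.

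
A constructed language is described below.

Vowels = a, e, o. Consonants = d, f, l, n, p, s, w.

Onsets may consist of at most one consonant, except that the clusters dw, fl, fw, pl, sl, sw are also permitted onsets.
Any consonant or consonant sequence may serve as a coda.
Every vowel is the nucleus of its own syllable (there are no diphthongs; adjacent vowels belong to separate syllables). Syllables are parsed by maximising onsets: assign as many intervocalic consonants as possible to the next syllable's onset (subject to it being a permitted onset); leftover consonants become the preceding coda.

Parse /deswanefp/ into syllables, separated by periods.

The vowels are e, a, e — 3 nuclei, so 3 syllables.
σ1/σ2 boundary: /sw/ — entire cluster is a permitted onset → onset /sw/, coda ∅.
σ2/σ3 boundary: just /n/ — single C goes to the following onset.

de.swa.nefp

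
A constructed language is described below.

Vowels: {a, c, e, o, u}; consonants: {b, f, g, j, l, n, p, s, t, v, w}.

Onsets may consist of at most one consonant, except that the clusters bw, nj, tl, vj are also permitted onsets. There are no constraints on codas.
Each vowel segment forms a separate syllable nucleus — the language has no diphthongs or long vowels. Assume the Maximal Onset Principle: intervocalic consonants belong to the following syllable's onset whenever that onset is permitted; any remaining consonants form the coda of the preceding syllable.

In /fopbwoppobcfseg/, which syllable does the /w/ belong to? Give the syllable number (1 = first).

The vowels are o, o, o, c, e — 5 nuclei, so 5 syllables.
V1 /o/ – V2 /o/: /pbw/ — longest licit onset from the right is /bw/, leaving /p/ as coda.
V2 /o/ – V3 /o/: /pp/ — longest licit onset from the right is /p/, leaving /p/ as coda.
V3 /o/ – V4 /c/: /b/ is a single consonant, so it becomes the next onset.
V4 /c/ – V5 /e/: /fs/; trying suffixes from longest down, /s/ is the first permitted one, so coda /f/ | onset /s/.
So the parse is fop.bwop.po.bcf.seg.
The /w/ is in the onset of syllable 2 (/bwop/).

2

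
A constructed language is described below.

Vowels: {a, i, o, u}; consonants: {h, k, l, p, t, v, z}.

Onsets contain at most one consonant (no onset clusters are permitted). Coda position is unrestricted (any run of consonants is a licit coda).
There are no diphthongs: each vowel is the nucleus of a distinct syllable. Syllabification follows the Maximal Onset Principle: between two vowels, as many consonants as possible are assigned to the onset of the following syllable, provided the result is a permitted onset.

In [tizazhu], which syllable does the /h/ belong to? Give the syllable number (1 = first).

3

The vowels are i, a, u — 3 nuclei, so 3 syllables.
Between /i/ (V1) and /a/ (V2): just /z/ — single C goes to the following onset.
Between /a/ (V2) and /u/ (V3): /zh/ splits as /z/ + /h/ (/h/ is the longest suffix that is a licit onset).
Result: ti.zaz.hu.
The /h/ is in the onset of syllable 3 (/hu/).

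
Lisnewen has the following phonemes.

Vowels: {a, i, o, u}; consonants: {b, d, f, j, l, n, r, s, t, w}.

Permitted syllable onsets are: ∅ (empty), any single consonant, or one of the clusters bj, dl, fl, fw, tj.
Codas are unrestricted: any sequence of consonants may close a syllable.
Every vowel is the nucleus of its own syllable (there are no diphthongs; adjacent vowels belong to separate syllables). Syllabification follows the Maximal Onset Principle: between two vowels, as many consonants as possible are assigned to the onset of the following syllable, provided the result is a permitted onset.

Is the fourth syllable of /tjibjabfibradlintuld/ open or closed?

The vowels are i, a, i, a, i, u — 6 nuclei, so 6 syllables.
/i…a/ gap (V1→V2): /bj/ — entire cluster is a permitted onset → onset /bj/, coda ∅.
/a…i/ gap (V2→V3): /bf/ splits as /b/ + /f/ (/f/ is the longest suffix that is a licit onset).
/i…a/ gap (V3→V4): cluster /br/ — the longest permitted-onset suffix is /r/; onset = /r/, preceding coda = /b/.
/a…i/ gap (V4→V5): /dl/ — entire cluster is a permitted onset → onset /dl/, coda ∅.
/i…u/ gap (V5→V6): /nt/ — longest licit onset from the right is /t/, leaving /n/ as coda.
Syllabification: tji.bjab.fib.ra.dlin.tuld.
Syllable 4 is /ra/; it ends in its nucleus with no coda, so it is open.

open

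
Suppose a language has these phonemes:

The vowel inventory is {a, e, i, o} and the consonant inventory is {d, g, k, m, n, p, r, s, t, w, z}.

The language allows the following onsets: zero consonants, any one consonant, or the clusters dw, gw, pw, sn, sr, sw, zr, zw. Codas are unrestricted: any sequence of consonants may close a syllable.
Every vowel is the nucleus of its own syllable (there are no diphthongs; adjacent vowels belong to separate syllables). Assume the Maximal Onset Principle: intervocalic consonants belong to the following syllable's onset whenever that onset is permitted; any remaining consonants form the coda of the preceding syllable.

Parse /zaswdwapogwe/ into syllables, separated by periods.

zasw.dwa.po.gwe

The vowels are a, a, o, e — 4 nuclei, so 4 syllables.
/a…a/ gap (V1→V2): /swdw/ splits as /sw/ + /dw/ (/dw/ is the longest suffix that is a licit onset).
/a…o/ gap (V2→V3): just /p/ — single C goes to the following onset.
/o…e/ gap (V3→V4): /gw/ — entire cluster is a permitted onset → onset /gw/, coda ∅.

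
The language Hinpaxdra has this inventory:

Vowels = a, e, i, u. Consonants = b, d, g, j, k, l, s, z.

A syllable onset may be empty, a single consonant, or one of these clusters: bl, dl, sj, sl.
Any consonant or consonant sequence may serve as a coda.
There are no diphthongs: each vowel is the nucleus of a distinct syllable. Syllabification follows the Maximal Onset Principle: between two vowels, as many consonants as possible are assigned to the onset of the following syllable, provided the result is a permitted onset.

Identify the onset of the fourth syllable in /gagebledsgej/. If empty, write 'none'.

Nuclei (vowels): a, e, e, e → 4 syllables.
V1 /a/ – V2 /e/: just /g/ — single C goes to the following onset.
V2 /e/ – V3 /e/: /bl/ — entire cluster is a permitted onset → onset /bl/, coda ∅.
V3 /e/ – V4 /e/: /dsg/ splits as /ds/ + /g/ (/g/ is the longest suffix that is a licit onset).
Putting it together: ga.ge.bleds.gej.
Syllable 4 is /gej/: onset /g/, nucleus /e/, coda /j/.

g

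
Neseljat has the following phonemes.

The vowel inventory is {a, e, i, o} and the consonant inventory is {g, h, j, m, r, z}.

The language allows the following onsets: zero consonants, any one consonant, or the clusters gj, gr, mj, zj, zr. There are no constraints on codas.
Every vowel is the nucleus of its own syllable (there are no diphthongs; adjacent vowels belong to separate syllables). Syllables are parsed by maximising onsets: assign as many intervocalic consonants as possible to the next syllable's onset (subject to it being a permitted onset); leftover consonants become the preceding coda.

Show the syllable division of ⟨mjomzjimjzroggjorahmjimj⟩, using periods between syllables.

The vowels are o, i, o, o, a, i — 6 nuclei, so 6 syllables.
σ1/σ2 boundary: /mzj/; trying suffixes from longest down, /zj/ is the first permitted one, so coda /m/ | onset /zj/.
σ2/σ3 boundary: /mjzr/; trying suffixes from longest down, /zr/ is the first permitted one, so coda /mj/ | onset /zr/.
σ3/σ4 boundary: /ggj/; trying suffixes from longest down, /gj/ is the first permitted one, so coda /g/ | onset /gj/.
σ4/σ5 boundary: /r/ → onset of the next syllable (single consonants are always licit onsets).
σ5/σ6 boundary: /hmj/ — longest licit onset from the right is /mj/, leaving /h/ as coda.

mjom.zjimj.zrog.gjo.rah.mjimj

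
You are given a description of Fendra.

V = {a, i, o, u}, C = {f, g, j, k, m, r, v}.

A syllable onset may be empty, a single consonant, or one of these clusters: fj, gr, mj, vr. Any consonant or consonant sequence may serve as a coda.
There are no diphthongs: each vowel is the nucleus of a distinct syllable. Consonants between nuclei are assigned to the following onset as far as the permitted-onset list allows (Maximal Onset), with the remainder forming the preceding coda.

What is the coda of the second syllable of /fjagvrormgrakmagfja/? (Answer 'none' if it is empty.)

rm

Nuclei (vowels): a, o, a, a, a → 5 syllables.
σ1/σ2 boundary: /gvr/; trying suffixes from longest down, /vr/ is the first permitted one, so coda /g/ | onset /vr/.
σ2/σ3 boundary: /rmgr/ — longest licit onset from the right is /gr/, leaving /rm/ as coda.
σ3/σ4 boundary: /km/ splits as /k/ + /m/ (/m/ is the longest suffix that is a licit onset).
σ4/σ5 boundary: /gfj/; trying suffixes from longest down, /fj/ is the first permitted one, so coda /g/ | onset /fj/.
So the parse is fjag.vrorm.grak.mag.fja.
Syllable 2 is /vrorm/: onset /vr/, nucleus /o/, coda /rm/.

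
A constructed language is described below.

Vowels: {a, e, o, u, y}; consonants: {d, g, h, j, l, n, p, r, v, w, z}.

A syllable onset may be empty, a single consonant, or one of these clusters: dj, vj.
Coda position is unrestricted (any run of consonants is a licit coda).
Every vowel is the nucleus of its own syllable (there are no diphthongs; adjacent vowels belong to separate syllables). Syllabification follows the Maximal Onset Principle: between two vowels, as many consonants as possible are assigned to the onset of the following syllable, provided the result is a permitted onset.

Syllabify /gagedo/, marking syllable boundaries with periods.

ga.ge.do

The vowels are a, e, o — 3 nuclei, so 3 syllables.
Between /a/ (V1) and /e/ (V2): just /g/ — single C goes to the following onset.
Between /e/ (V2) and /o/ (V3): /d/ is a single consonant, so it becomes the next onset.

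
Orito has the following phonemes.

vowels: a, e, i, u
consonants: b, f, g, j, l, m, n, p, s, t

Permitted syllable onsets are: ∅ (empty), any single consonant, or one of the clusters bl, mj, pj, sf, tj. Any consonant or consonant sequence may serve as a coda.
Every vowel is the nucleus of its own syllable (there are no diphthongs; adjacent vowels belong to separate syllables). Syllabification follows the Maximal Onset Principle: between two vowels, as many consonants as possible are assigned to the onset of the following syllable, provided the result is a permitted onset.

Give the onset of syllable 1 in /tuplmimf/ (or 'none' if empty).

t

Vowels present: u, i; each is a nucleus, giving 2 syllables.
V1 /u/ – V2 /i/: /plm/; trying suffixes from longest down, /m/ is the first permitted one, so coda /pl/ | onset /m/.
So the parse is tupl.mimf.
Syllable 1 is /tupl/: onset /t/, nucleus /u/, coda /pl/.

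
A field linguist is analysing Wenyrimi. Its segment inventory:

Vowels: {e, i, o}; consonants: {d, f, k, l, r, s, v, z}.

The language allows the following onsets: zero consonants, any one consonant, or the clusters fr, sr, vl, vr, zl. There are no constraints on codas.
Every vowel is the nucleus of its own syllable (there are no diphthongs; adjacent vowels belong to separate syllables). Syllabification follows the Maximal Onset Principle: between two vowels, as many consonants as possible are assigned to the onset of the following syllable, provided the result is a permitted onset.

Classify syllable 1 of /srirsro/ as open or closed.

closed

The vowels are i, o — 2 nuclei, so 2 syllables.
/i…o/ gap (V1→V2): /rsr/ splits as /r/ + /sr/ (/sr/ is the longest suffix that is a licit onset).
Result: srir.sro.
Syllable 1 is /srir/ with coda /r/, so it is closed.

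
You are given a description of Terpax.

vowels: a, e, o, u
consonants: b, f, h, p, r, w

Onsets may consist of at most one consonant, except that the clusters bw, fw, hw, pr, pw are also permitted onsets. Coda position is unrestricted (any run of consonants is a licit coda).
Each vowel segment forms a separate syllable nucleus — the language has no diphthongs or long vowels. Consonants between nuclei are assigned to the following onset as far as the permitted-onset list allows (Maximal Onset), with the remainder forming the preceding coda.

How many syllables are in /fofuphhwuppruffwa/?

5

Vowels present: o, u, u, u, a; each is a nucleus, giving 5 syllables.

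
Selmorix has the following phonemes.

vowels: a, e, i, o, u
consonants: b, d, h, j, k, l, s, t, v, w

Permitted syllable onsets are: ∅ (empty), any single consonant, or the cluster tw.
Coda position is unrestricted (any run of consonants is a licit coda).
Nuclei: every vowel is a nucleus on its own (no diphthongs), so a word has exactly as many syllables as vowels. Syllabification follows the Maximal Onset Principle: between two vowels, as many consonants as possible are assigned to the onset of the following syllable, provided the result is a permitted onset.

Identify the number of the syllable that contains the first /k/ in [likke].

The vowels are i, e — 2 nuclei, so 2 syllables.
Between /i/ (V1) and /e/ (V2): /kk/ — longest licit onset from the right is /k/, leaving /k/ as coda.
Result: lik.ke.
The first /k/ is in the coda of syllable 1 (/lik/).

1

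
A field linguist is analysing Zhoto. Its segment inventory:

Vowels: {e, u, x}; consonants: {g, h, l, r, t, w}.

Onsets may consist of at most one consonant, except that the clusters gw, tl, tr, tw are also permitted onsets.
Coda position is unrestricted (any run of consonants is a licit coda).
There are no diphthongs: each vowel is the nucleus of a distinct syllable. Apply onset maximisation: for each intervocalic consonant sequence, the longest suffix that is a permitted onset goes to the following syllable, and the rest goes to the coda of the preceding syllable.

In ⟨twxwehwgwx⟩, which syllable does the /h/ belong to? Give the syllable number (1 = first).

2

Vowels present: x, e, x; each is a nucleus, giving 3 syllables.
Between /x/ (V1) and /e/ (V2): /w/ → onset of the next syllable (single consonants are always licit onsets).
Between /e/ (V2) and /x/ (V3): cluster /hwgw/ — the longest permitted-onset suffix is /gw/; onset = /gw/, preceding coda = /hw/.
Result: twx.wehw.gwx.
The /h/ is in the coda of syllable 2 (/wehw/).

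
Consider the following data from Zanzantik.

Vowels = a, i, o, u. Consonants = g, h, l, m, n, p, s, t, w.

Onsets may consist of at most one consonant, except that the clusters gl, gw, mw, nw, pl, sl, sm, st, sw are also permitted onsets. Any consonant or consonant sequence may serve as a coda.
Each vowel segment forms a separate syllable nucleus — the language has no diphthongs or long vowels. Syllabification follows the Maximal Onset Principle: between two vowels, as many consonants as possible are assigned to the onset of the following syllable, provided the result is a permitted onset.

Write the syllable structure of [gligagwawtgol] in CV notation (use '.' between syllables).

The vowels are i, a, a, o — 4 nuclei, so 4 syllables.
σ1/σ2 boundary: /g/ → onset of the next syllable (single consonants are always licit onsets).
σ2/σ3 boundary: /gw/ — entire cluster is a permitted onset → onset /gw/, coda ∅.
σ3/σ4 boundary: /wtg/; trying suffixes from longest down, /g/ is the first permitted one, so coda /wt/ | onset /g/.
So the parse is gli.ga.gwawt.gol.
Mapping each syllable to C/V: /gli/ → CCV, /ga/ → CV, /gwawt/ → CCVCC, /gol/ → CVC.

CCV.CV.CCVCC.CVC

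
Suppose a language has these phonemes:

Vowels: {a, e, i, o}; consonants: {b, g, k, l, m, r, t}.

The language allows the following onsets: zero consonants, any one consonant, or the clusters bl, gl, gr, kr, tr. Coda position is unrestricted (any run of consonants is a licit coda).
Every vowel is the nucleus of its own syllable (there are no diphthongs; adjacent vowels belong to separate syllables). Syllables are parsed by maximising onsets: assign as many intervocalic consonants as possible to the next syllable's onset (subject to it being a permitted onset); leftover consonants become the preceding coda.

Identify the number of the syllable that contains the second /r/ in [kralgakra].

Nuclei (vowels): a, a, a → 3 syllables.
σ1/σ2 boundary: /lg/ — longest licit onset from the right is /g/, leaving /l/ as coda.
σ2/σ3 boundary: cluster /kr/ — /kr/ is itself a permitted onset, so the whole cluster goes right; preceding coda = ∅.
Syllabification: kral.ga.kra.
The second /r/ is in the onset of syllable 3 (/kra/).

3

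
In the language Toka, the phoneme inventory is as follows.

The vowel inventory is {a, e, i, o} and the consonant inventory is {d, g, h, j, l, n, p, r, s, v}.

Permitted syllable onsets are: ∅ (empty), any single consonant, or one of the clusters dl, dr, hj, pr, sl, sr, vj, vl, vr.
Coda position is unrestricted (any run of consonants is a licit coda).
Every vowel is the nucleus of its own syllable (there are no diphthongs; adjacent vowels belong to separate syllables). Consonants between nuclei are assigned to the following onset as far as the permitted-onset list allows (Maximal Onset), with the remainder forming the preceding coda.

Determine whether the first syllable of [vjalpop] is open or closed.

closed

The vowels are a, o — 2 nuclei, so 2 syllables.
σ1/σ2 boundary: cluster /lp/ — the longest permitted-onset suffix is /p/; onset = /p/, preceding coda = /l/.
Syllabification: vjal.pop.
Syllable 1 is /vjal/ with coda /l/, so it is closed.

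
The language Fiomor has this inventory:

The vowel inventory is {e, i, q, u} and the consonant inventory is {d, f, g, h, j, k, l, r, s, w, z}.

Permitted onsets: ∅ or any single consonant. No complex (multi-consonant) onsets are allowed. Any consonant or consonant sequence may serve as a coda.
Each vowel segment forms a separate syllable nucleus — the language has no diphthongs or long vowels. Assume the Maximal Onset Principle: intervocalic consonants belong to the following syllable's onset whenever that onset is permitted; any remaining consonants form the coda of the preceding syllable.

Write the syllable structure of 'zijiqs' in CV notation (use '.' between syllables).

CV.CV.VC

The vowels are i, i, q — 3 nuclei, so 3 syllables.
Between /i/ (V1) and /i/ (V2): /j/ → onset of the next syllable (single consonants are always licit onsets).
Between /i/ (V2) and /q/ (V3): nothing intervenes; syllable break is V.V.
Syllabification: zi.ji.qs.
Mapping each syllable to C/V: /zi/ → CV, /ji/ → CV, /qs/ → VC.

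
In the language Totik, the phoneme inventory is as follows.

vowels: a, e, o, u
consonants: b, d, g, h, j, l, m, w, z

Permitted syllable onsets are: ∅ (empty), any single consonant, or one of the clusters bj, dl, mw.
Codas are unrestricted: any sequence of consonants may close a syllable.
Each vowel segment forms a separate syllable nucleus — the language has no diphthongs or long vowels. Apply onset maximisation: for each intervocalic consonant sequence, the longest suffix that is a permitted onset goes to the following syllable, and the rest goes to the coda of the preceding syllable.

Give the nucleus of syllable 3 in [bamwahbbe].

e

Nuclei (vowels): a, a, e → 3 syllables.
The third nucleus (vowel 3 from the left) is /e/.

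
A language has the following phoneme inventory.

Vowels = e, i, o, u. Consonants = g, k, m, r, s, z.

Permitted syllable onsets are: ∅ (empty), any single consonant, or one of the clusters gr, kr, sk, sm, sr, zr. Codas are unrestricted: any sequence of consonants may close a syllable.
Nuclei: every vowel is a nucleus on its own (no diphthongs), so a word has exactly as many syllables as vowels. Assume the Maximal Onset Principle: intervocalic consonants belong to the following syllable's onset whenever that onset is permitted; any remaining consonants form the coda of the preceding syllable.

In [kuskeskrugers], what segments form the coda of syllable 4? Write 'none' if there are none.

The vowels are u, e, u, e — 4 nuclei, so 4 syllables.
/u…e/ gap (V1→V2): cluster /sk/ — /sk/ is itself a permitted onset, so the whole cluster goes right; preceding coda = ∅.
/e…u/ gap (V2→V3): /skr/ — longest licit onset from the right is /kr/, leaving /s/ as coda.
/u…e/ gap (V3→V4): just /g/ — single C goes to the following onset.
Result: ku.skes.kru.gers.
Syllable 4 is /gers/: onset /g/, nucleus /e/, coda /rs/.

rs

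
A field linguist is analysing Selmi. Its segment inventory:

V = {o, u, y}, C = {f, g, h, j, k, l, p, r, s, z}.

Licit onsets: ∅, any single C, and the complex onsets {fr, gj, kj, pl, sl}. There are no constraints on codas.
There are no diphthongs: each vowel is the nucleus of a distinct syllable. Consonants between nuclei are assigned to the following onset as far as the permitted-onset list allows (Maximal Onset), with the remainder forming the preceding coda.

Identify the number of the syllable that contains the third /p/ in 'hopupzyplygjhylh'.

4

Nuclei (vowels): o, u, y, y, y → 5 syllables.
Between /o/ (V1) and /u/ (V2): /p/ → onset of the next syllable (single consonants are always licit onsets).
Between /u/ (V2) and /y/ (V3): cluster /pz/ — the longest permitted-onset suffix is /z/; onset = /z/, preceding coda = /p/.
Between /y/ (V3) and /y/ (V4): /pl/ — entire cluster is a permitted onset → onset /pl/, coda ∅.
Between /y/ (V4) and /y/ (V5): /gjh/ — longest licit onset from the right is /h/, leaving /gj/ as coda.
Result: ho.pup.zy.plygj.hylh.
The third /p/ is in the onset of syllable 4 (/plygj/).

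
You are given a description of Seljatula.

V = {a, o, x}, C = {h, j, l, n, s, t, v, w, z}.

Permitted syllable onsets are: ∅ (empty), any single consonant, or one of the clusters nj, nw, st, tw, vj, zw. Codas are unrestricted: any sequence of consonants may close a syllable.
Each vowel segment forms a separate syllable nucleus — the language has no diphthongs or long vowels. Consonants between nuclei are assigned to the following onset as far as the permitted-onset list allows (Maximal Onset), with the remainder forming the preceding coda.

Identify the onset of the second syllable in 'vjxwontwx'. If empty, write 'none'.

w

Vowels present: x, o, x; each is a nucleus, giving 3 syllables.
V1 /x/ – V2 /o/: /w/ → onset of the next syllable (single consonants are always licit onsets).
V2 /o/ – V3 /x/: /ntw/; trying suffixes from longest down, /tw/ is the first permitted one, so coda /n/ | onset /tw/.
Result: vjx.won.twx.
Syllable 2 is /won/: onset /w/, nucleus /o/, coda /n/.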